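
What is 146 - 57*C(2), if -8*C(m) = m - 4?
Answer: 527/4 ≈ 131.75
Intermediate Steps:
C(m) = 1/2 - m/8 (C(m) = -(m - 4)/8 = -(-4 + m)/8 = 1/2 - m/8)
146 - 57*C(2) = 146 - 57*(1/2 - 1/8*2) = 146 - 57*(1/2 - 1/4) = 146 - 57*1/4 = 146 - 57/4 = 527/4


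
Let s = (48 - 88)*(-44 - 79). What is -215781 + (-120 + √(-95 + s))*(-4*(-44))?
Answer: -236901 + 880*√193 ≈ -2.2468e+5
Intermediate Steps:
s = 4920 (s = -40*(-123) = 4920)
-215781 + (-120 + √(-95 + s))*(-4*(-44)) = -215781 + (-120 + √(-95 + 4920))*(-4*(-44)) = -215781 + (-120 + √4825)*176 = -215781 + (-120 + 5*√193)*176 = -215781 + (-21120 + 880*√193) = -236901 + 880*√193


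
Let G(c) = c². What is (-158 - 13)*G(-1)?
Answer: -171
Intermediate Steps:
(-158 - 13)*G(-1) = (-158 - 13)*(-1)² = -171*1 = -171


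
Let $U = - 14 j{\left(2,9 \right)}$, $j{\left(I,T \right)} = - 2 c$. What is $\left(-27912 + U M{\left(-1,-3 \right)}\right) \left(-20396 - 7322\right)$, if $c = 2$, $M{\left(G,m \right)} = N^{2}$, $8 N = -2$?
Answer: $773567803$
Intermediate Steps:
$N = - \frac{1}{4}$ ($N = \frac{1}{8} \left(-2\right) = - \frac{1}{4} \approx -0.25$)
$M{\left(G,m \right)} = \frac{1}{16}$ ($M{\left(G,m \right)} = \left(- \frac{1}{4}\right)^{2} = \frac{1}{16}$)
$j{\left(I,T \right)} = -4$ ($j{\left(I,T \right)} = \left(-2\right) 2 = -4$)
$U = 56$ ($U = \left(-14\right) \left(-4\right) = 56$)
$\left(-27912 + U M{\left(-1,-3 \right)}\right) \left(-20396 - 7322\right) = \left(-27912 + 56 \cdot \frac{1}{16}\right) \left(-20396 - 7322\right) = \left(-27912 + \frac{7}{2}\right) \left(-20396 - 7322\right) = - \frac{55817 \left(-20396 - 7322\right)}{2} = \left(- \frac{55817}{2}\right) \left(-27718\right) = 773567803$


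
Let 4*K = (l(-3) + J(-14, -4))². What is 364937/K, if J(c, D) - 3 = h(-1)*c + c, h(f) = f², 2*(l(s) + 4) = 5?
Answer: 5838992/2809 ≈ 2078.7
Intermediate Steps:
l(s) = -3/2 (l(s) = -4 + (½)*5 = -4 + 5/2 = -3/2)
J(c, D) = 3 + 2*c (J(c, D) = 3 + ((-1)²*c + c) = 3 + (1*c + c) = 3 + (c + c) = 3 + 2*c)
K = 2809/16 (K = (-3/2 + (3 + 2*(-14)))²/4 = (-3/2 + (3 - 28))²/4 = (-3/2 - 25)²/4 = (-53/2)²/4 = (¼)*(2809/4) = 2809/16 ≈ 175.56)
364937/K = 364937/(2809/16) = 364937*(16/2809) = 5838992/2809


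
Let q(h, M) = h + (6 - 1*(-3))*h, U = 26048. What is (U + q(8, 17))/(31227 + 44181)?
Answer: 1633/4713 ≈ 0.34649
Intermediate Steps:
q(h, M) = 10*h (q(h, M) = h + (6 + 3)*h = h + 9*h = 10*h)
(U + q(8, 17))/(31227 + 44181) = (26048 + 10*8)/(31227 + 44181) = (26048 + 80)/75408 = 26128*(1/75408) = 1633/4713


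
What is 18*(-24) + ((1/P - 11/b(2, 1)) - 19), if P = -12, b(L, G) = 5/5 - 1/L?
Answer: -5677/12 ≈ -473.08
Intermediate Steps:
b(L, G) = 1 - 1/L (b(L, G) = 5*(⅕) - 1/L = 1 - 1/L)
18*(-24) + ((1/P - 11/b(2, 1)) - 19) = 18*(-24) + ((1/(-12) - 11*2/(-1 + 2)) - 19) = -432 + ((1*(-1/12) - 11/((½)*1)) - 19) = -432 + ((-1/12 - 11/½) - 19) = -432 + ((-1/12 - 11*2) - 19) = -432 + ((-1/12 - 22) - 19) = -432 + (-265/12 - 19) = -432 - 493/12 = -5677/12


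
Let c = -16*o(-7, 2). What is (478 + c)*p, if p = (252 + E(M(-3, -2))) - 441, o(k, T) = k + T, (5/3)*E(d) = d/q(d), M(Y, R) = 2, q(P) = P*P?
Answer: -526473/5 ≈ -1.0529e+5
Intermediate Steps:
q(P) = P²
E(d) = 3/(5*d) (E(d) = 3*(d/(d²))/5 = 3*(d/d²)/5 = 3/(5*d))
o(k, T) = T + k
p = -1887/10 (p = (252 + (⅗)/2) - 441 = (252 + (⅗)*(½)) - 441 = (252 + 3/10) - 441 = 2523/10 - 441 = -1887/10 ≈ -188.70)
c = 80 (c = -16*(2 - 7) = -16*(-5) = 80)
(478 + c)*p = (478 + 80)*(-1887/10) = 558*(-1887/10) = -526473/5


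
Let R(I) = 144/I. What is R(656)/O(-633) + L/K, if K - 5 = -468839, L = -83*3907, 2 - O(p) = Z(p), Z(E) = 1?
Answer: 17515027/19222194 ≈ 0.91119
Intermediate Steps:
O(p) = 1 (O(p) = 2 - 1*1 = 2 - 1 = 1)
L = -324281 (L = -1*324281 = -324281)
K = -468834 (K = 5 - 468839 = -468834)
R(656)/O(-633) + L/K = (144/656)/1 - 324281/(-468834) = (144*(1/656))*1 - 324281*(-1/468834) = (9/41)*1 + 324281/468834 = 9/41 + 324281/468834 = 17515027/19222194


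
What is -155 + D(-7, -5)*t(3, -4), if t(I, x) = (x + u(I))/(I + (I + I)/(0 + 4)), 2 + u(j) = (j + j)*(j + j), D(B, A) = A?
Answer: -565/3 ≈ -188.33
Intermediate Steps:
u(j) = -2 + 4*j**2 (u(j) = -2 + (j + j)*(j + j) = -2 + (2*j)*(2*j) = -2 + 4*j**2)
t(I, x) = 2*(-2 + x + 4*I**2)/(3*I) (t(I, x) = (x + (-2 + 4*I**2))/(I + (I + I)/(0 + 4)) = (-2 + x + 4*I**2)/(I + (2*I)/4) = (-2 + x + 4*I**2)/(I + (2*I)*(1/4)) = (-2 + x + 4*I**2)/(I + I/2) = (-2 + x + 4*I**2)/((3*I/2)) = (-2 + x + 4*I**2)*(2/(3*I)) = 2*(-2 + x + 4*I**2)/(3*I))
-155 + D(-7, -5)*t(3, -4) = -155 - 10*(-2 - 4 + 4*3**2)/(3*3) = -155 - 10*(-2 - 4 + 4*9)/(3*3) = -155 - 10*(-2 - 4 + 36)/(3*3) = -155 - 10*30/(3*3) = -155 - 5*20/3 = -155 - 100/3 = -565/3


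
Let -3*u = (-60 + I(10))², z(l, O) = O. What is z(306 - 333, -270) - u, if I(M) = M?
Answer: 1690/3 ≈ 563.33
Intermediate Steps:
u = -2500/3 (u = -(-60 + 10)²/3 = -⅓*(-50)² = -⅓*2500 = -2500/3 ≈ -833.33)
z(306 - 333, -270) - u = -270 - 1*(-2500/3) = -270 + 2500/3 = 1690/3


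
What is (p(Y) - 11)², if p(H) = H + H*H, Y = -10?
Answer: 6241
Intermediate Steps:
p(H) = H + H²
(p(Y) - 11)² = (-10*(1 - 10) - 11)² = (-10*(-9) - 11)² = (90 - 11)² = 79² = 6241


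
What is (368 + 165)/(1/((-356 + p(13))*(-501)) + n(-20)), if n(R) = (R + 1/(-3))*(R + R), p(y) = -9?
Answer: 97467045/148730201 ≈ 0.65533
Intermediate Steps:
n(R) = 2*R*(-⅓ + R) (n(R) = (R - ⅓)*(2*R) = (-⅓ + R)*(2*R) = 2*R*(-⅓ + R))
(368 + 165)/(1/((-356 + p(13))*(-501)) + n(-20)) = (368 + 165)/(1/(-356 - 9*(-501)) + (⅔)*(-20)*(-1 + 3*(-20))) = 533/(-1/501/(-365) + (⅔)*(-20)*(-1 - 60)) = 533/(-1/365*(-1/501) + (⅔)*(-20)*(-61)) = 533/(1/182865 + 2440/3) = 533/(148730201/182865) = 533*(182865/148730201) = 97467045/148730201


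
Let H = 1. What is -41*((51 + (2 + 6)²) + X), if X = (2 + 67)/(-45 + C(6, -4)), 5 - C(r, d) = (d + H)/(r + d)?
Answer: -357397/77 ≈ -4641.5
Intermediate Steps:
C(r, d) = 5 - (1 + d)/(d + r) (C(r, d) = 5 - (d + 1)/(r + d) = 5 - (1 + d)/(d + r))
X = -138/77 (X = (2 + 67)/(-45 + (-1 + 4*(-4) + 5*6)/(-4 + 6)) = 69/(-45 + (-1 - 16 + 30)/2) = 69/(-45 + (½)*13) = 69/(-45 + 13/2) = 69/(-77/2) = 69*(-2/77) = -138/77 ≈ -1.7922)
-41*((51 + (2 + 6)²) + X) = -41*((51 + (2 + 6)²) - 138/77) = -41*((51 + 8²) - 138/77) = -41*((51 + 64) - 138/77) = -41*(115 - 138/77) = -41*8717/77 = -357397/77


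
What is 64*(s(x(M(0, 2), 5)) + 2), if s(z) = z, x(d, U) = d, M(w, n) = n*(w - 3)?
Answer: -256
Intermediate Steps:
M(w, n) = n*(-3 + w)
64*(s(x(M(0, 2), 5)) + 2) = 64*(2*(-3 + 0) + 2) = 64*(2*(-3) + 2) = 64*(-6 + 2) = 64*(-4) = -256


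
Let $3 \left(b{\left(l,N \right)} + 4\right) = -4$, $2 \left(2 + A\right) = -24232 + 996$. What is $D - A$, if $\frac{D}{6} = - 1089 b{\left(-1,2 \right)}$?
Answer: $46468$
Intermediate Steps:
$A = -11620$ ($A = -2 + \frac{-24232 + 996}{2} = -2 + \frac{1}{2} \left(-23236\right) = -2 - 11618 = -11620$)
$b{\left(l,N \right)} = - \frac{16}{3}$ ($b{\left(l,N \right)} = -4 + \frac{1}{3} \left(-4\right) = -4 - \frac{4}{3} = - \frac{16}{3}$)
$D = 34848$ ($D = 6 \left(\left(-1089\right) \left(- \frac{16}{3}\right)\right) = 6 \cdot 5808 = 34848$)
$D - A = 34848 - -11620 = 34848 + 11620 = 46468$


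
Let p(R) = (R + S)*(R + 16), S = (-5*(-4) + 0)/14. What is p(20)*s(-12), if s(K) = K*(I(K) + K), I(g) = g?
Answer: 1555200/7 ≈ 2.2217e+5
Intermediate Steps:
S = 10/7 (S = (20 + 0)*(1/14) = 20*(1/14) = 10/7 ≈ 1.4286)
p(R) = (16 + R)*(10/7 + R) (p(R) = (R + 10/7)*(R + 16) = (10/7 + R)*(16 + R) = (16 + R)*(10/7 + R))
s(K) = 2*K**2 (s(K) = K*(K + K) = K*(2*K) = 2*K**2)
p(20)*s(-12) = (160/7 + 20**2 + (122/7)*20)*(2*(-12)**2) = (160/7 + 400 + 2440/7)*(2*144) = (5400/7)*288 = 1555200/7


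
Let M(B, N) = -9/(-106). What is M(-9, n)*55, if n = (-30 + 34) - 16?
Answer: 495/106 ≈ 4.6698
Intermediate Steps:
n = -12 (n = 4 - 16 = -12)
M(B, N) = 9/106 (M(B, N) = -9*(-1/106) = 9/106)
M(-9, n)*55 = (9/106)*55 = 495/106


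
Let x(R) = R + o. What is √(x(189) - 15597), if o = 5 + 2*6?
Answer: I*√15391 ≈ 124.06*I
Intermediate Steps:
o = 17 (o = 5 + 12 = 17)
x(R) = 17 + R (x(R) = R + 17 = 17 + R)
√(x(189) - 15597) = √((17 + 189) - 15597) = √(206 - 15597) = √(-15391) = I*√15391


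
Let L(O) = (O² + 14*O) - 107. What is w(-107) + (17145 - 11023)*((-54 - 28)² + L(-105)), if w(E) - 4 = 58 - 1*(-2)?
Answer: 99005048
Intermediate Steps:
w(E) = 64 (w(E) = 4 + (58 - 1*(-2)) = 4 + (58 + 2) = 4 + 60 = 64)
L(O) = -107 + O² + 14*O
w(-107) + (17145 - 11023)*((-54 - 28)² + L(-105)) = 64 + (17145 - 11023)*((-54 - 28)² + (-107 + (-105)² + 14*(-105))) = 64 + 6122*((-82)² + (-107 + 11025 - 1470)) = 64 + 6122*(6724 + 9448) = 64 + 6122*16172 = 64 + 99004984 = 99005048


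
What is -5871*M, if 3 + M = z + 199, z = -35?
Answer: -945231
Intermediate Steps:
M = 161 (M = -3 + (-35 + 199) = -3 + 164 = 161)
-5871*M = -5871*161 = -945231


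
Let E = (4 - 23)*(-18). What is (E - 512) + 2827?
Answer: 2657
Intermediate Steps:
E = 342 (E = -19*(-18) = 342)
(E - 512) + 2827 = (342 - 512) + 2827 = -170 + 2827 = 2657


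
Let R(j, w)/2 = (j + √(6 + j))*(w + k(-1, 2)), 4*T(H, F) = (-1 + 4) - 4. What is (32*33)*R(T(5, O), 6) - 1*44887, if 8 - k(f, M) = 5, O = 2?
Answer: -49639 + 9504*√23 ≈ -4059.4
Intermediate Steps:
T(H, F) = -¼ (T(H, F) = ((-1 + 4) - 4)/4 = (3 - 4)/4 = (¼)*(-1) = -¼)
k(f, M) = 3 (k(f, M) = 8 - 1*5 = 8 - 5 = 3)
R(j, w) = 2*(3 + w)*(j + √(6 + j)) (R(j, w) = 2*((j + √(6 + j))*(w + 3)) = 2*((j + √(6 + j))*(3 + w)) = 2*((3 + w)*(j + √(6 + j))) = 2*(3 + w)*(j + √(6 + j)))
(32*33)*R(T(5, O), 6) - 1*44887 = (32*33)*(6*(-¼) + 6*√(6 - ¼) + 2*(-¼)*6 + 2*6*√(6 - ¼)) - 1*44887 = 1056*(-3/2 + 6*√(23/4) - 3 + 2*6*√(23/4)) - 44887 = 1056*(-3/2 + 6*(√23/2) - 3 + 2*6*(√23/2)) - 44887 = 1056*(-3/2 + 3*√23 - 3 + 6*√23) - 44887 = 1056*(-9/2 + 9*√23) - 44887 = (-4752 + 9504*√23) - 44887 = -49639 + 9504*√23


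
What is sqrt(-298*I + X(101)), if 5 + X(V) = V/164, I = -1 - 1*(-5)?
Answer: I*sqrt(8044487)/82 ≈ 34.589*I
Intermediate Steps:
I = 4 (I = -1 + 5 = 4)
X(V) = -5 + V/164
sqrt(-298*I + X(101)) = sqrt(-298*4 + (-5 + (1/164)*101)) = sqrt(-1192 + (-5 + 101/164)) = sqrt(-1192 - 719/164) = sqrt(-196207/164) = I*sqrt(8044487)/82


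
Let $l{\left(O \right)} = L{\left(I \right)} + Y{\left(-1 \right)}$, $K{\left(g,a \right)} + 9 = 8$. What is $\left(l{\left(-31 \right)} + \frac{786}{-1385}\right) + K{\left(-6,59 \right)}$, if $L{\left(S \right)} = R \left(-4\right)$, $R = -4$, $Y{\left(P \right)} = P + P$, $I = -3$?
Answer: $\frac{17219}{1385} \approx 12.432$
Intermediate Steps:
$K{\left(g,a \right)} = -1$ ($K{\left(g,a \right)} = -9 + 8 = -1$)
$Y{\left(P \right)} = 2 P$
$L{\left(S \right)} = 16$ ($L{\left(S \right)} = \left(-4\right) \left(-4\right) = 16$)
$l{\left(O \right)} = 14$ ($l{\left(O \right)} = 16 + 2 \left(-1\right) = 16 - 2 = 14$)
$\left(l{\left(-31 \right)} + \frac{786}{-1385}\right) + K{\left(-6,59 \right)} = \left(14 + \frac{786}{-1385}\right) - 1 = \left(14 + 786 \left(- \frac{1}{1385}\right)\right) - 1 = \left(14 - \frac{786}{1385}\right) - 1 = \frac{18604}{1385} - 1 = \frac{17219}{1385}$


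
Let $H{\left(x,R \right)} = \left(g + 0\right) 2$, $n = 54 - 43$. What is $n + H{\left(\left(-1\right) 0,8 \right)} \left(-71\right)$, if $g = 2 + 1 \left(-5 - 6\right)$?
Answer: $1289$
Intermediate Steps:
$n = 11$ ($n = 54 - 43 = 11$)
$g = -9$ ($g = 2 + 1 \left(-5 - 6\right) = 2 + 1 \left(-11\right) = 2 - 11 = -9$)
$H{\left(x,R \right)} = -18$ ($H{\left(x,R \right)} = \left(-9 + 0\right) 2 = \left(-9\right) 2 = -18$)
$n + H{\left(\left(-1\right) 0,8 \right)} \left(-71\right) = 11 - -1278 = 11 + 1278 = 1289$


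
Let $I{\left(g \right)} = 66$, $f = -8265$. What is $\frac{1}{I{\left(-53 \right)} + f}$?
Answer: $- \frac{1}{8199} \approx -0.00012197$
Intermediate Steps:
$\frac{1}{I{\left(-53 \right)} + f} = \frac{1}{66 - 8265} = \frac{1}{-8199} = - \frac{1}{8199}$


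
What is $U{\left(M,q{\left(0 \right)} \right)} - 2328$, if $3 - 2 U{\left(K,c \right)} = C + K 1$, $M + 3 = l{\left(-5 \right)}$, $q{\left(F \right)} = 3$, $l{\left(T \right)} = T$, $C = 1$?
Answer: $-2323$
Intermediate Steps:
$M = -8$ ($M = -3 - 5 = -8$)
$U{\left(K,c \right)} = 1 - \frac{K}{2}$ ($U{\left(K,c \right)} = \frac{3}{2} - \frac{1 + K 1}{2} = \frac{3}{2} - \frac{1 + K}{2} = \frac{3}{2} - \left(\frac{1}{2} + \frac{K}{2}\right) = 1 - \frac{K}{2}$)
$U{\left(M,q{\left(0 \right)} \right)} - 2328 = \left(1 - -4\right) - 2328 = \left(1 + 4\right) - 2328 = 5 - 2328 = -2323$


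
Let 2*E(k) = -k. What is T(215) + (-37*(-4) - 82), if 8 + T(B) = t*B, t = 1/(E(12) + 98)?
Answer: 5551/92 ≈ 60.337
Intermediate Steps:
E(k) = -k/2 (E(k) = (-k)/2 = -k/2)
t = 1/92 (t = 1/(-½*12 + 98) = 1/(-6 + 98) = 1/92 ≈ 0.010870)
T(B) = -8 + B/92
T(215) + (-37*(-4) - 82) = (-8 + (1/92)*215) + (-37*(-4) - 82) = (-8 + 215/92) + (148 - 82) = -521/92 + 66 = 5551/92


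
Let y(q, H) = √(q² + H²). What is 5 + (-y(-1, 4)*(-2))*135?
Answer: 5 + 270*√17 ≈ 1118.2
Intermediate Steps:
y(q, H) = √(H² + q²)
5 + (-y(-1, 4)*(-2))*135 = 5 + (-√(4² + (-1)²)*(-2))*135 = 5 + (-√(16 + 1)*(-2))*135 = 5 + (-√17*(-2))*135 = 5 + (2*√17)*135 = 5 + 270*√17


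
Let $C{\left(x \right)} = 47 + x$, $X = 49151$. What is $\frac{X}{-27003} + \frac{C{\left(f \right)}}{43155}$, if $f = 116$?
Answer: $- \frac{705569972}{388438155} \approx -1.8164$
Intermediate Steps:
$\frac{X}{-27003} + \frac{C{\left(f \right)}}{43155} = \frac{49151}{-27003} + \frac{47 + 116}{43155} = 49151 \left(- \frac{1}{27003}\right) + 163 \cdot \frac{1}{43155} = - \frac{49151}{27003} + \frac{163}{43155} = - \frac{705569972}{388438155}$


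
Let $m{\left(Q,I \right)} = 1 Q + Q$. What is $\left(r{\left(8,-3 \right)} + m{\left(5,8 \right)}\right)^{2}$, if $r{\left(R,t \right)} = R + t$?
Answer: $225$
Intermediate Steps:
$m{\left(Q,I \right)} = 2 Q$ ($m{\left(Q,I \right)} = Q + Q = 2 Q$)
$\left(r{\left(8,-3 \right)} + m{\left(5,8 \right)}\right)^{2} = \left(\left(8 - 3\right) + 2 \cdot 5\right)^{2} = \left(5 + 10\right)^{2} = 15^{2} = 225$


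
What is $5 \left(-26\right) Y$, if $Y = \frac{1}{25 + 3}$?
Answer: $- \frac{65}{14} \approx -4.6429$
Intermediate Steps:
$Y = \frac{1}{28} \approx 0.035714$
$5 \left(-26\right) Y = 5 \left(-26\right) \frac{1}{28} = \left(-130\right) \frac{1}{28} = - \frac{65}{14}$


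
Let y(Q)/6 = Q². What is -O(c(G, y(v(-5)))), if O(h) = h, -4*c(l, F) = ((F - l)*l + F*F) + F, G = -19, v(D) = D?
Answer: 19439/4 ≈ 4859.8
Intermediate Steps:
y(Q) = 6*Q²
c(l, F) = -F/4 - F²/4 - l*(F - l)/4 (c(l, F) = -(((F - l)*l + F*F) + F)/4 = -((l*(F - l) + F²) + F)/4 = -((F² + l*(F - l)) + F)/4 = -(F + F² + l*(F - l))/4 = -F/4 - F²/4 - l*(F - l)/4)
-O(c(G, y(v(-5)))) = -(-3*(-5)²/2 - (6*(-5)²)²/4 + (¼)*(-19)² - ¼*6*(-5)²*(-19)) = -(-3*25/2 - (6*25)²/4 + (¼)*361 - ¼*6*25*(-19)) = -(-¼*150 - ¼*150² + 361/4 - ¼*150*(-19)) = -(-75/2 - ¼*22500 + 361/4 + 1425/2) = -(-75/2 - 5625 + 361/4 + 1425/2) = -1*(-19439/4) = 19439/4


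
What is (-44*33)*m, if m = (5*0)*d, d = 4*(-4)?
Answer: 0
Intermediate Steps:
d = -16
m = 0 (m = (5*0)*(-16) = 0*(-16) = 0)
(-44*33)*m = -44*33*0 = -1452*0 = 0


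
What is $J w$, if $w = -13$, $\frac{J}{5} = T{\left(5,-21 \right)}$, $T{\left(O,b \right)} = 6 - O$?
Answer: $-65$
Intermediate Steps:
$J = 5$ ($J = 5 \left(6 - 5\right) = 5 \cdot 1 = 5$)
$J w = 5 \left(-13\right) = -65$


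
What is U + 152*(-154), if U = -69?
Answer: -23477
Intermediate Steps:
U + 152*(-154) = -69 + 152*(-154) = -69 - 23408 = -23477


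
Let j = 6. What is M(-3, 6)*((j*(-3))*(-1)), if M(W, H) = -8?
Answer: -144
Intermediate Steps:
M(-3, 6)*((j*(-3))*(-1)) = -8*6*(-3)*(-1) = -(-144)*(-1) = -8*18 = -144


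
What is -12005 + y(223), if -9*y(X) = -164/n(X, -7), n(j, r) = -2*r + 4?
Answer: -972323/81 ≈ -12004.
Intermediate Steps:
n(j, r) = 4 - 2*r
y(X) = 82/81 (y(X) = -(-164)/(9*(4 - 2*(-7))) = -(-164)/(9*(4 + 14)) = -(-164)/(9*18) = -⅑*(-82/9) = 82/81)
-12005 + y(223) = -12005 + 82/81 = -972323/81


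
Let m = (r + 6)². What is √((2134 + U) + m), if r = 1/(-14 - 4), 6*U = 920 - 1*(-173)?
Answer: √761887/18 ≈ 48.492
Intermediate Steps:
U = 1093/6 (U = (920 - 1*(-173))/6 = (920 + 173)/6 = (⅙)*1093 = 1093/6 ≈ 182.17)
r = -1/18 (r = 1/(-18) = -1/18 ≈ -0.055556)
m = 11449/324 (m = (-1/18 + 6)² = (107/18)² = 11449/324 ≈ 35.336)
√((2134 + U) + m) = √((2134 + 1093/6) + 11449/324) = √(13897/6 + 11449/324) = √(761887/324) = √761887/18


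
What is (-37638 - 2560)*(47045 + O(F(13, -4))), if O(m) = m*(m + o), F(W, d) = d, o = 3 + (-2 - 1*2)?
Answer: -1891918870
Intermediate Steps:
o = -1 (o = 3 + (-2 - 2) = 3 - 4 = -1)
O(m) = m*(-1 + m) (O(m) = m*(m - 1) = m*(-1 + m))
(-37638 - 2560)*(47045 + O(F(13, -4))) = (-37638 - 2560)*(47045 - 4*(-1 - 4)) = -40198*(47045 - 4*(-5)) = -40198*(47045 + 20) = -40198*47065 = -1891918870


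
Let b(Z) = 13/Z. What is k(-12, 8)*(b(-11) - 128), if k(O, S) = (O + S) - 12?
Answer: 22736/11 ≈ 2066.9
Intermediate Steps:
k(O, S) = -12 + O + S
k(-12, 8)*(b(-11) - 128) = (-12 - 12 + 8)*(13/(-11) - 128) = -16*(13*(-1/11) - 128) = -16*(-13/11 - 128) = -16*(-1421/11) = 22736/11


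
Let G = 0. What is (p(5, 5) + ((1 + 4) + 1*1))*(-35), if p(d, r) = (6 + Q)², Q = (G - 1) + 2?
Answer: -1925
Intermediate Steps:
Q = 1 (Q = (0 - 1) + 2 = -1 + 2 = 1)
p(d, r) = 49 (p(d, r) = (6 + 1)² = 7² = 49)
(p(5, 5) + ((1 + 4) + 1*1))*(-35) = (49 + ((1 + 4) + 1*1))*(-35) = (49 + (5 + 1))*(-35) = (49 + 6)*(-35) = 55*(-35) = -1925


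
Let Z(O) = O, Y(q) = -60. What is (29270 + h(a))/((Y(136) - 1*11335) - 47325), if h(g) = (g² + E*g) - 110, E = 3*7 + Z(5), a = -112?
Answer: -4849/7340 ≈ -0.66063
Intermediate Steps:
E = 26 (E = 3*7 + 5 = 21 + 5 = 26)
h(g) = -110 + g² + 26*g (h(g) = (g² + 26*g) - 110 = -110 + g² + 26*g)
(29270 + h(a))/((Y(136) - 1*11335) - 47325) = (29270 + (-110 + (-112)² + 26*(-112)))/((-60 - 1*11335) - 47325) = (29270 + (-110 + 12544 - 2912))/((-60 - 11335) - 47325) = (29270 + 9522)/(-11395 - 47325) = 38792/(-58720) = 38792*(-1/58720) = -4849/7340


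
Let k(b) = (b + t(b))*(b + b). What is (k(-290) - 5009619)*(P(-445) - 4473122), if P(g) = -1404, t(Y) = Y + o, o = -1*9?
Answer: 20887082893474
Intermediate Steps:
o = -9
t(Y) = -9 + Y (t(Y) = Y - 9 = -9 + Y)
k(b) = 2*b*(-9 + 2*b) (k(b) = (b + (-9 + b))*(b + b) = (-9 + 2*b)*(2*b) = 2*b*(-9 + 2*b))
(k(-290) - 5009619)*(P(-445) - 4473122) = (2*(-290)*(-9 + 2*(-290)) - 5009619)*(-1404 - 4473122) = (2*(-290)*(-9 - 580) - 5009619)*(-4474526) = (2*(-290)*(-589) - 5009619)*(-4474526) = (341620 - 5009619)*(-4474526) = -4667999*(-4474526) = 20887082893474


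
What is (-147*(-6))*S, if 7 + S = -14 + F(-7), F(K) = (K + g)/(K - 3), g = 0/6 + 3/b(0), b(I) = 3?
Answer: -89964/5 ≈ -17993.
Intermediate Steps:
g = 1 (g = 0/6 + 3/3 = 0*(1/6) + 3*(1/3) = 0 + 1 = 1)
F(K) = (1 + K)/(-3 + K) (F(K) = (K + 1)/(K - 3) = (1 + K)/(-3 + K))
S = -102/5 (S = -7 + (-14 + (1 - 7)/(-3 - 7)) = -7 + (-14 - 6/(-10)) = -7 + (-14 - 1/10*(-6)) = -7 + (-14 + 3/5) = -7 - 67/5 = -102/5 ≈ -20.400)
(-147*(-6))*S = -147*(-6)*(-102/5) = -49*(-18)*(-102/5) = 882*(-102/5) = -89964/5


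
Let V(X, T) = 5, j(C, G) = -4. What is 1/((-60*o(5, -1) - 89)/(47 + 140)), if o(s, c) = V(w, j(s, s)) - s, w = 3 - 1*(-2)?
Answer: -187/89 ≈ -2.1011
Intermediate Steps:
w = 5 (w = 3 + 2 = 5)
o(s, c) = 5 - s
1/((-60*o(5, -1) - 89)/(47 + 140)) = 1/((-60*(5 - 1*5) - 89)/(47 + 140)) = 1/((-60*(5 - 5) - 89)/187) = 1/((-60*0 - 89)*(1/187)) = 1/((0 - 89)*(1/187)) = 1/(-89*1/187) = 1/(-89/187) = -187/89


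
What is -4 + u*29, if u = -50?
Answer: -1454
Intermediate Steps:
-4 + u*29 = -4 - 50*29 = -4 - 1450 = -1454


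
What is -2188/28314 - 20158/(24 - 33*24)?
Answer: 47422769/1812096 ≈ 26.170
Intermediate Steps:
-2188/28314 - 20158/(24 - 33*24) = -2188*1/28314 - 20158/(24 - 792) = -1094/14157 - 20158/(-768) = -1094/14157 - 20158*(-1/768) = -1094/14157 + 10079/384 = 47422769/1812096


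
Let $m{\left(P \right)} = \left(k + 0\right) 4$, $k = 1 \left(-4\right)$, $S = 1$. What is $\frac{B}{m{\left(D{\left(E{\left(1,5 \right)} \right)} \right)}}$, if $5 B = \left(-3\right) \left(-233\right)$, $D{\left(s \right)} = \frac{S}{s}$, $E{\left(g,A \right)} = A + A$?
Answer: $- \frac{699}{80} \approx -8.7375$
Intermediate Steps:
$E{\left(g,A \right)} = 2 A$
$k = -4$
$D{\left(s \right)} = \frac{1}{s}$ ($D{\left(s \right)} = 1 \frac{1}{s} = \frac{1}{s}$)
$B = \frac{699}{5}$ ($B = \frac{\left(-3\right) \left(-233\right)}{5} = \frac{1}{5} \cdot 699 = \frac{699}{5} \approx 139.8$)
$m{\left(P \right)} = -16$ ($m{\left(P \right)} = \left(-4 + 0\right) 4 = \left(-4\right) 4 = -16$)
$\frac{B}{m{\left(D{\left(E{\left(1,5 \right)} \right)} \right)}} = \frac{699}{5 \left(-16\right)} = \frac{699}{5} \left(- \frac{1}{16}\right) = - \frac{699}{80}$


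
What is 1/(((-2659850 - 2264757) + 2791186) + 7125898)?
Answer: 1/4992477 ≈ 2.0030e-7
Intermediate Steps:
1/(((-2659850 - 2264757) + 2791186) + 7125898) = 1/((-4924607 + 2791186) + 7125898) = 1/(-2133421 + 7125898) = 1/4992477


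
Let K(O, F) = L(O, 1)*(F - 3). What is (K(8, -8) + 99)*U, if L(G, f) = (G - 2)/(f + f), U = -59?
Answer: -3894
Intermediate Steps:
L(G, f) = (-2 + G)/(2*f) (L(G, f) = (-2 + G)/((2*f)) = (-2 + G)*(1/(2*f)) = (-2 + G)/(2*f))
K(O, F) = (-1 + O/2)*(-3 + F) (K(O, F) = ((½)*(-2 + O)/1)*(F - 3) = ((½)*1*(-2 + O))*(-3 + F) = (-1 + O/2)*(-3 + F))
(K(8, -8) + 99)*U = ((-3 - 8)*(-2 + 8)/2 + 99)*(-59) = ((½)*(-11)*6 + 99)*(-59) = (-33 + 99)*(-59) = 66*(-59) = -3894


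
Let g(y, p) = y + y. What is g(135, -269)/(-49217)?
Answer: -270/49217 ≈ -0.0054859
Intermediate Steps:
g(y, p) = 2*y
g(135, -269)/(-49217) = (2*135)/(-49217) = 270*(-1/49217) = -270/49217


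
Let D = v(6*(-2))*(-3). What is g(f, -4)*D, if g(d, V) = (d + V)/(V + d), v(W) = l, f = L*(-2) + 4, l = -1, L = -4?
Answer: 3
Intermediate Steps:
f = 12 (f = -4*(-2) + 4 = 8 + 4 = 12)
v(W) = -1
D = 3 (D = -1*(-3) = 3)
g(d, V) = 1 (g(d, V) = (V + d)/(V + d) = 1)
g(f, -4)*D = 1*3 = 3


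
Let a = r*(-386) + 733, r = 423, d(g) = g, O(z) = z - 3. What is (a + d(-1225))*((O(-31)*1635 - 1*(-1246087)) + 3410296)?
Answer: -753471869610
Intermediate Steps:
O(z) = -3 + z
a = -162545 (a = 423*(-386) + 733 = -163278 + 733 = -162545)
(a + d(-1225))*((O(-31)*1635 - 1*(-1246087)) + 3410296) = (-162545 - 1225)*(((-3 - 31)*1635 - 1*(-1246087)) + 3410296) = -163770*((-34*1635 + 1246087) + 3410296) = -163770*((-55590 + 1246087) + 3410296) = -163770*(1190497 + 3410296) = -163770*4600793 = -753471869610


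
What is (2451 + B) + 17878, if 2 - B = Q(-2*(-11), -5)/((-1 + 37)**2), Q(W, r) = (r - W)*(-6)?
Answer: 162647/8 ≈ 20331.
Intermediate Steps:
Q(W, r) = -6*r + 6*W
B = 15/8 (B = 2 - (-6*(-5) + 6*(-2*(-11)))/((-1 + 37)**2) = 2 - (30 + 6*22)/(36**2) = 2 - (30 + 132)/1296 = 2 - 162/1296 = 2 - 1*1/8 = 2 - 1/8 = 15/8 ≈ 1.8750)
(2451 + B) + 17878 = (2451 + 15/8) + 17878 = 19623/8 + 17878 = 162647/8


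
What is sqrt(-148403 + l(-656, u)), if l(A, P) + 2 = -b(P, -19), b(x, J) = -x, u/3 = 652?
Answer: I*sqrt(146449) ≈ 382.69*I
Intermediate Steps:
u = 1956 (u = 3*652 = 1956)
l(A, P) = -2 + P (l(A, P) = -2 - (-1)*P = -2 + P)
sqrt(-148403 + l(-656, u)) = sqrt(-148403 + (-2 + 1956)) = sqrt(-148403 + 1954) = sqrt(-146449) = I*sqrt(146449)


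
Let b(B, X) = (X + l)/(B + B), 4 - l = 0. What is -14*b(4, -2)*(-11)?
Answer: 77/2 ≈ 38.500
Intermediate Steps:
l = 4 (l = 4 - 1*0 = 4 + 0 = 4)
b(B, X) = (4 + X)/(2*B) (b(B, X) = (X + 4)/(B + B) = (4 + X)/((2*B)) = (4 + X)*(1/(2*B)) = (4 + X)/(2*B))
-14*b(4, -2)*(-11) = -7*(4 - 2)/4*(-11) = -7*2/4*(-11) = -14*¼*(-11) = -7/2*(-11) = 77/2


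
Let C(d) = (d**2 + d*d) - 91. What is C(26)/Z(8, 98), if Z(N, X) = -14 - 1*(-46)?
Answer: 1261/32 ≈ 39.406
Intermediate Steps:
Z(N, X) = 32 (Z(N, X) = -14 + 46 = 32)
C(d) = -91 + 2*d**2 (C(d) = (d**2 + d**2) - 91 = 2*d**2 - 91 = -91 + 2*d**2)
C(26)/Z(8, 98) = (-91 + 2*26**2)/32 = (-91 + 2*676)*(1/32) = (-91 + 1352)*(1/32) = 1261*(1/32) = 1261/32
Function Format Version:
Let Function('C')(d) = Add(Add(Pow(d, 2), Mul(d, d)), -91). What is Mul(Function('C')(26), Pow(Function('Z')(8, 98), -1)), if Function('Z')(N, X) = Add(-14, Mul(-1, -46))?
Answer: Rational(1261, 32) ≈ 39.406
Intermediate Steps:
Function('Z')(N, X) = 32 (Function('Z')(N, X) = Add(-14, 46) = 32)
Function('C')(d) = Add(-91, Mul(2, Pow(d, 2))) (Function('C')(d) = Add(Add(Pow(d, 2), Pow(d, 2)), -91) = Add(Mul(2, Pow(d, 2)), -91) = Add(-91, Mul(2, Pow(d, 2))))
Mul(Function('C')(26), Pow(Function('Z')(8, 98), -1)) = Mul(Add(-91, Mul(2, Pow(26, 2))), Pow(32, -1)) = Mul(Add(-91, Mul(2, 676)), Rational(1, 32)) = Mul(Add(-91, 1352), Rational(1, 32)) = Mul(1261, Rational(1, 32)) = Rational(1261, 32)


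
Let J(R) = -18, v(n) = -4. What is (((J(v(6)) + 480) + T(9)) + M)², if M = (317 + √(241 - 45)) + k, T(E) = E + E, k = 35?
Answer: 715716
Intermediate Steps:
T(E) = 2*E
M = 366 (M = (317 + √(241 - 45)) + 35 = (317 + √196) + 35 = (317 + 14) + 35 = 331 + 35 = 366)
(((J(v(6)) + 480) + T(9)) + M)² = (((-18 + 480) + 2*9) + 366)² = ((462 + 18) + 366)² = (480 + 366)² = 846² = 715716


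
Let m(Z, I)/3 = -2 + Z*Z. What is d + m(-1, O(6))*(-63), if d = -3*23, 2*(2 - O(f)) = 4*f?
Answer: 120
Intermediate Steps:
O(f) = 2 - 2*f
d = -69
m(Z, I) = -6 + 3*Z² (m(Z, I) = 3*(-2 + Z*Z) = 3*(-2 + Z²) = -6 + 3*Z²)
d + m(-1, O(6))*(-63) = -69 + (-6 + 3*(-1)²)*(-63) = -69 + (-6 + 3*1)*(-63) = -69 + (-6 + 3)*(-63) = -69 - 3*(-63) = -69 + 189 = 120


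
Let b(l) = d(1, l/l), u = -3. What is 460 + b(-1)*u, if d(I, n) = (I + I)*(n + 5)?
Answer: 424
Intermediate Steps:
d(I, n) = 2*I*(5 + n) (d(I, n) = (2*I)*(5 + n) = 2*I*(5 + n))
b(l) = 12 (b(l) = 2*1*(5 + l/l) = 2*1*(5 + 1) = 2*1*6 = 12)
460 + b(-1)*u = 460 + 12*(-3) = 460 - 36 = 424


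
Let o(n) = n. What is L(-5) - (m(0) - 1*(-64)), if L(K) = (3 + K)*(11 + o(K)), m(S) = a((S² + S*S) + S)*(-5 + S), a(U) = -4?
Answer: -96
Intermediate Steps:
m(S) = 20 - 4*S (m(S) = -4*(-5 + S) = 20 - 4*S)
L(K) = (3 + K)*(11 + K)
L(-5) - (m(0) - 1*(-64)) = (33 + (-5)² + 14*(-5)) - ((20 - 4*0) - 1*(-64)) = (33 + 25 - 70) - ((20 + 0) + 64) = -12 - (20 + 64) = -12 - 1*84 = -12 - 84 = -96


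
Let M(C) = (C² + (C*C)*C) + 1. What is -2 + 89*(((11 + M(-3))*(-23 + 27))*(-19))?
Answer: 40582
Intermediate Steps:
M(C) = 1 + C² + C³ (M(C) = (C² + C²*C) + 1 = (C² + C³) + 1 = 1 + C² + C³)
-2 + 89*(((11 + M(-3))*(-23 + 27))*(-19)) = -2 + 89*(((11 + (1 + (-3)² + (-3)³))*(-23 + 27))*(-19)) = -2 + 89*(((11 + (1 + 9 - 27))*4)*(-19)) = -2 + 89*(((11 - 17)*4)*(-19)) = -2 + 89*(-6*4*(-19)) = -2 + 89*(-24*(-19)) = -2 + 89*456 = -2 + 40584 = 40582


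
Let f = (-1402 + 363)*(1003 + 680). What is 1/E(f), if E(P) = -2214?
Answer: -1/2214 ≈ -0.00045167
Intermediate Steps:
f = -1748637 (f = -1039*1683 = -1748637)
1/E(f) = 1/(-2214) = -1/2214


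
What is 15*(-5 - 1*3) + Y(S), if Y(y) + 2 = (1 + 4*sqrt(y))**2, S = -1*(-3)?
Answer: -73 + 8*sqrt(3) ≈ -59.144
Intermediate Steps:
S = 3
Y(y) = -2 + (1 + 4*sqrt(y))**2
15*(-5 - 1*3) + Y(S) = 15*(-5 - 1*3) + (-2 + (1 + 4*sqrt(3))**2) = 15*(-5 - 3) + (-2 + (1 + 4*sqrt(3))**2) = 15*(-8) + (-2 + (1 + 4*sqrt(3))**2) = -120 + (-2 + (1 + 4*sqrt(3))**2) = -122 + (1 + 4*sqrt(3))**2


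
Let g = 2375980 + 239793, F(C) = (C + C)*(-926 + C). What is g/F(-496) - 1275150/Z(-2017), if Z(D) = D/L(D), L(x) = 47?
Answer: 84546864113341/2845228608 ≈ 29715.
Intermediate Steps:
F(C) = 2*C*(-926 + C) (F(C) = (2*C)*(-926 + C) = 2*C*(-926 + C))
g = 2615773
Z(D) = D/47
g/F(-496) - 1275150/Z(-2017) = 2615773/((2*(-496)*(-926 - 496))) - 1275150/((1/47)*(-2017)) = 2615773/((2*(-496)*(-1422))) - 1275150/(-2017/47) = 2615773/1410624 - 1275150*(-47/2017) = 2615773*(1/1410624) + 59932050/2017 = 2615773/1410624 + 59932050/2017 = 84546864113341/2845228608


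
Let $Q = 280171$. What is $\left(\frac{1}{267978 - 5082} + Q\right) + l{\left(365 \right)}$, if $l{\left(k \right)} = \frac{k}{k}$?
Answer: $\frac{73656098113}{262896} \approx 2.8017 \cdot 10^{5}$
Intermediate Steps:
$l{\left(k \right)} = 1$
$\left(\frac{1}{267978 - 5082} + Q\right) + l{\left(365 \right)} = \left(\frac{1}{267978 - 5082} + 280171\right) + 1 = \left(\frac{1}{262896} + 280171\right) + 1 = \frac{73655835217}{262896} + 1 = \frac{73656098113}{262896}$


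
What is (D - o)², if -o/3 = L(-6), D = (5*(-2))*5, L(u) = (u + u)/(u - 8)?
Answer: 110224/49 ≈ 2249.5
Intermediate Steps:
L(u) = 2*u/(-8 + u) (L(u) = (2*u)/(-8 + u) = 2*u/(-8 + u))
D = -50 (D = -10*5 = -50)
o = -18/7 (o = -6*(-6)/(-8 - 6) = -6*(-6)/(-14) = -6*(-6)*(-1)/14 = -3*6/7 = -18/7 ≈ -2.5714)
(D - o)² = (-50 - 1*(-18/7))² = (-50 + 18/7)² = (-332/7)² = 110224/49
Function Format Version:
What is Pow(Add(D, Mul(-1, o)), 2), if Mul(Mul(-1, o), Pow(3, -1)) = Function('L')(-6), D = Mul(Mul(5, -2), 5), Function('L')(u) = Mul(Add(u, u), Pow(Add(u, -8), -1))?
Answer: Rational(110224, 49) ≈ 2249.5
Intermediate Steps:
Function('L')(u) = Mul(2, u, Pow(Add(-8, u), -1)) (Function('L')(u) = Mul(Mul(2, u), Pow(Add(-8, u), -1)) = Mul(2, u, Pow(Add(-8, u), -1)))
D = -50 (D = Mul(-10, 5) = -50)
o = Rational(-18, 7) (o = Mul(-3, Mul(2, -6, Pow(Add(-8, -6), -1))) = Mul(-3, Mul(2, -6, Pow(-14, -1))) = Mul(-3, Mul(2, -6, Rational(-1, 14))) = Mul(-3, Rational(6, 7)) = Rational(-18, 7) ≈ -2.5714)
Pow(Add(D, Mul(-1, o)), 2) = Pow(Add(-50, Mul(-1, Rational(-18, 7))), 2) = Pow(Add(-50, Rational(18, 7)), 2) = Pow(Rational(-332, 7), 2) = Rational(110224, 49)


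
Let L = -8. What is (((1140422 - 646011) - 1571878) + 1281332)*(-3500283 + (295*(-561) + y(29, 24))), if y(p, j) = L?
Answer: -747325462890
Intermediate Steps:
y(p, j) = -8
(((1140422 - 646011) - 1571878) + 1281332)*(-3500283 + (295*(-561) + y(29, 24))) = (((1140422 - 646011) - 1571878) + 1281332)*(-3500283 + (295*(-561) - 8)) = ((494411 - 1571878) + 1281332)*(-3500283 + (-165495 - 8)) = (-1077467 + 1281332)*(-3500283 - 165503) = 203865*(-3665786) = -747325462890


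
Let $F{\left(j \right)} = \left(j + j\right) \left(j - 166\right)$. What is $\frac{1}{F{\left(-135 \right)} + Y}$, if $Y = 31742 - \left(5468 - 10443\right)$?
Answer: $\frac{1}{117987} \approx 8.4755 \cdot 10^{-6}$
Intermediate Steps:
$F{\left(j \right)} = 2 j \left(-166 + j\right)$
$Y = 36717$ ($Y = 31742 - \left(5468 - 10443\right) = 31742 - -4975 = 31742 + 4975 = 36717$)
$\frac{1}{F{\left(-135 \right)} + Y} = \frac{1}{2 \left(-135\right) \left(-166 - 135\right) + 36717} = \frac{1}{2 \left(-135\right) \left(-301\right) + 36717} = \frac{1}{81270 + 36717} = \frac{1}{117987}$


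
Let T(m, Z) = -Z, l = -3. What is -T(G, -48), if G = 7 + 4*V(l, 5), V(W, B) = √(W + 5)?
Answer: -48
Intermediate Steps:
V(W, B) = √(5 + W)
G = 7 + 4*√2 (G = 7 + 4*√(5 - 3) = 7 + 4*√2 ≈ 12.657)
-T(G, -48) = -(-1)*(-48) = -1*48 = -48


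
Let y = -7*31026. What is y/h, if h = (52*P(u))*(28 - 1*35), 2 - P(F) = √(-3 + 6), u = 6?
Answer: 15513/13 + 15513*√3/26 ≈ 2226.7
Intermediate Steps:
P(F) = 2 - √3 (P(F) = 2 - √(-3 + 6) = 2 - √3)
y = -217182
h = -728 + 364*√3 (h = (52*(2 - √3))*(28 - 1*35) = (104 - 52*√3)*(28 - 35) = (104 - 52*√3)*(-7) = -728 + 364*√3 ≈ -97.533)
y/h = -217182/(-728 + 364*√3)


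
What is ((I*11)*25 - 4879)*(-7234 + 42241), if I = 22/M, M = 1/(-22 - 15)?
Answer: -8007116103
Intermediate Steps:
M = -1/37 (M = 1/(-37) = -1/37 ≈ -0.027027)
I = -814 (I = 22/(-1/37) = 22*(-37) = -814)
((I*11)*25 - 4879)*(-7234 + 42241) = (-814*11*25 - 4879)*(-7234 + 42241) = (-8954*25 - 4879)*35007 = (-223850 - 4879)*35007 = -228729*35007 = -8007116103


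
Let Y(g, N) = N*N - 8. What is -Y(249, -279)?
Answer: -77833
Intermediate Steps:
Y(g, N) = -8 + N² (Y(g, N) = N² - 8 = -8 + N²)
-Y(249, -279) = -(-8 + (-279)²) = -(-8 + 77841) = -1*77833 = -77833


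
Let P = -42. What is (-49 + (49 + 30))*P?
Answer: -1260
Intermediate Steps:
(-49 + (49 + 30))*P = (-49 + (49 + 30))*(-42) = (-49 + 79)*(-42) = 30*(-42) = -1260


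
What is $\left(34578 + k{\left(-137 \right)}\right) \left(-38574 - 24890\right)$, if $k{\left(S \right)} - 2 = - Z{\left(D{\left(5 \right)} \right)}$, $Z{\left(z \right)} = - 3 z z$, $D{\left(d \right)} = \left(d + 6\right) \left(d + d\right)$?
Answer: $-4498328320$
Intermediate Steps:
$D{\left(d \right)} = 2 d \left(6 + d\right)$ ($D{\left(d \right)} = \left(6 + d\right) 2 d = 2 d \left(6 + d\right)$)
$Z{\left(z \right)} = - 3 z^{2}$
$k{\left(S \right)} = 36302$ ($k{\left(S \right)} = 2 - - 3 \left(2 \cdot 5 \left(6 + 5\right)\right)^{2} = 2 - - 3 \left(2 \cdot 5 \cdot 11\right)^{2} = 2 - - 3 \cdot 110^{2} = 2 - \left(-3\right) 12100 = 2 - -36300 = 2 + 36300 = 36302$)
$\left(34578 + k{\left(-137 \right)}\right) \left(-38574 - 24890\right) = \left(34578 + 36302\right) \left(-38574 - 24890\right) = 70880 \left(-63464\right) = -4498328320$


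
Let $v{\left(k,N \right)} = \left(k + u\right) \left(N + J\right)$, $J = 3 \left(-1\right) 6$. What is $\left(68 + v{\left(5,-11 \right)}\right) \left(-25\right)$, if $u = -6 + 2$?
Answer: $-975$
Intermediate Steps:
$J = -18$ ($J = \left(-3\right) 6 = -18$)
$u = -4$
$v{\left(k,N \right)} = \left(-18 + N\right) \left(-4 + k\right)$ ($v{\left(k,N \right)} = \left(k - 4\right) \left(N - 18\right) = \left(-4 + k\right) \left(-18 + N\right) = \left(-18 + N\right) \left(-4 + k\right)$)
$\left(68 + v{\left(5,-11 \right)}\right) \left(-25\right) = \left(68 - 29\right) \left(-25\right) = 39 \left(-25\right) = -975$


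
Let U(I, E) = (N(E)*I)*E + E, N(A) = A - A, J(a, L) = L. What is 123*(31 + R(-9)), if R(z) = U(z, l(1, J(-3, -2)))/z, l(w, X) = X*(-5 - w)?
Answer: 3649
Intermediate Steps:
N(A) = 0
U(I, E) = E (U(I, E) = (0*I)*E + E = 0*E + E = 0 + E = E)
R(z) = 12/z (R(z) = (-1*(-2)*(5 + 1))/z = (-1*(-2)*6)/z = 12/z)
123*(31 + R(-9)) = 123*(31 + 12/(-9)) = 123*(31 + 12*(-⅑)) = 123*(31 - 4/3) = 123*(89/3) = 3649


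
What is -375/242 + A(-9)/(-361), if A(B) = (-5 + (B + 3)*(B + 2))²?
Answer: -466673/87362 ≈ -5.3418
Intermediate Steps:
A(B) = (-5 + (2 + B)*(3 + B))² (A(B) = (-5 + (3 + B)*(2 + B))² = (-5 + (2 + B)*(3 + B))²)
-375/242 + A(-9)/(-361) = -375/242 + (1 + (-9)² + 5*(-9))²/(-361) = -375*1/242 + (1 + 81 - 45)²*(-1/361) = -375/242 + 37²*(-1/361) = -375/242 + 1369*(-1/361) = -375/242 - 1369/361 = -466673/87362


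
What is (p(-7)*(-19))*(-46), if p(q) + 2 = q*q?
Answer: 41078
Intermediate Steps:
p(q) = -2 + q² (p(q) = -2 + q*q = -2 + q²)
(p(-7)*(-19))*(-46) = ((-2 + (-7)²)*(-19))*(-46) = ((-2 + 49)*(-19))*(-46) = (47*(-19))*(-46) = -893*(-46) = 41078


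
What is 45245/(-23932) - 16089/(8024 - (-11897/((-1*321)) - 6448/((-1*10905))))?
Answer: -96767466409365/24779587701932 ≈ -3.9051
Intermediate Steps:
45245/(-23932) - 16089/(8024 - (-11897/((-1*321)) - 6448/((-1*10905)))) = 45245*(-1/23932) - 16089/(8024 - (-11897/(-321) - 6448/(-10905))) = -45245/23932 - 16089/(8024 - (-11897*(-1/321) - 6448*(-1/10905))) = -45245/23932 - 16089/(8024 - (11897/321 + 6448/10905)) = -45245/23932 - 16089/(8024 - 1*14645177/388945) = -45245/23932 - 16089/(8024 - 14645177/388945) = -45245/23932 - 16089/3106249503/388945 = -45245/23932 - 16089*388945/3106249503 = -45245/23932 - 2085912035/1035416501 = -96767466409365/24779587701932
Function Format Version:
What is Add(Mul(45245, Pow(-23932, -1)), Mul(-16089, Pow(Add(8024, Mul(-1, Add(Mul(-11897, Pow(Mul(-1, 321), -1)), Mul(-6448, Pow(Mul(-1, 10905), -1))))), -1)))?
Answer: Rational(-96767466409365, 24779587701932) ≈ -3.9051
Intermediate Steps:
Add(Mul(45245, Pow(-23932, -1)), Mul(-16089, Pow(Add(8024, Mul(-1, Add(Mul(-11897, Pow(Mul(-1, 321), -1)), Mul(-6448, Pow(Mul(-1, 10905), -1))))), -1))) = Add(Mul(45245, Rational(-1, 23932)), Mul(-16089, Pow(Add(8024, Mul(-1, Add(Mul(-11897, Pow(-321, -1)), Mul(-6448, Pow(-10905, -1))))), -1))) = Add(Rational(-45245, 23932), Mul(-16089, Pow(Add(8024, Mul(-1, Add(Mul(-11897, Rational(-1, 321)), Mul(-6448, Rational(-1, 10905))))), -1))) = Add(Rational(-45245, 23932), Mul(-16089, Pow(Add(8024, Mul(-1, Add(Rational(11897, 321), Rational(6448, 10905)))), -1))) = Add(Rational(-45245, 23932), Mul(-16089, Pow(Add(8024, Mul(-1, Rational(14645177, 388945))), -1))) = Add(Rational(-45245, 23932), Mul(-16089, Pow(Add(8024, Rational(-14645177, 388945)), -1))) = Add(Rational(-45245, 23932), Mul(-16089, Pow(Rational(3106249503, 388945), -1))) = Add(Rational(-45245, 23932), Mul(-16089, Rational(388945, 3106249503))) = Add(Rational(-45245, 23932), Rational(-2085912035, 1035416501)) = Rational(-96767466409365, 24779587701932)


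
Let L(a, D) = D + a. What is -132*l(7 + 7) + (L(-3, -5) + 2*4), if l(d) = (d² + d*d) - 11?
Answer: -50292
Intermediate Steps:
l(d) = -11 + 2*d² (l(d) = (d² + d²) - 11 = 2*d² - 11 = -11 + 2*d²)
-132*l(7 + 7) + (L(-3, -5) + 2*4) = -132*(-11 + 2*(7 + 7)²) + ((-5 - 3) + 2*4) = -132*(-11 + 2*14²) + (-8 + 8) = -132*(-11 + 2*196) + 0 = -132*(-11 + 392) + 0 = -132*381 + 0 = -50292 + 0 = -50292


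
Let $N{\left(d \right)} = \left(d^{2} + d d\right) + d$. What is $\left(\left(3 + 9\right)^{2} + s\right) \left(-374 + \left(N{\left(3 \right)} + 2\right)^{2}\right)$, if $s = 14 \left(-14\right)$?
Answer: $-8060$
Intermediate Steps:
$N{\left(d \right)} = d + 2 d^{2}$ ($N{\left(d \right)} = \left(d^{2} + d^{2}\right) + d = 2 d^{2} + d = d + 2 d^{2}$)
$s = -196$
$\left(\left(3 + 9\right)^{2} + s\right) \left(-374 + \left(N{\left(3 \right)} + 2\right)^{2}\right) = \left(\left(3 + 9\right)^{2} - 196\right) \left(-374 + \left(3 \left(1 + 2 \cdot 3\right) + 2\right)^{2}\right) = \left(12^{2} - 196\right) \left(-374 + \left(3 \left(1 + 6\right) + 2\right)^{2}\right) = \left(144 - 196\right) \left(-374 + \left(3 \cdot 7 + 2\right)^{2}\right) = - 52 \left(-374 + \left(21 + 2\right)^{2}\right) = - 52 \left(-374 + 23^{2}\right) = - 52 \left(-374 + 529\right) = \left(-52\right) 155 = -8060$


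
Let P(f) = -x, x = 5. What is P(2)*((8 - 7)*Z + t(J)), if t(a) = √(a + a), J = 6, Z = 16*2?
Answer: -160 - 10*√3 ≈ -177.32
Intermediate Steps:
P(f) = -5 (P(f) = -1*5 = -5)
Z = 32
t(a) = √2*√a (t(a) = √(2*a) = √2*√a)
P(2)*((8 - 7)*Z + t(J)) = -5*((8 - 7)*32 + √2*√6) = -5*(1*32 + 2*√3) = -5*(32 + 2*√3) = -160 - 10*√3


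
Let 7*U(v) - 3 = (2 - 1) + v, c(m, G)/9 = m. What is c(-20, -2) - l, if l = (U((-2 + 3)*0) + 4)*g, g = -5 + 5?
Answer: -180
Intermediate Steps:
c(m, G) = 9*m
g = 0
U(v) = 4/7 + v/7 (U(v) = 3/7 + ((2 - 1) + v)/7 = 3/7 + (1 + v)/7 = 3/7 + (⅐ + v/7) = 4/7 + v/7)
l = 0 (l = ((4/7 + ((-2 + 3)*0)/7) + 4)*0 = ((4/7 + (1*0)/7) + 4)*0 = ((4/7 + (⅐)*0) + 4)*0 = ((4/7 + 0) + 4)*0 = (4/7 + 4)*0 = (32/7)*0 = 0)
c(-20, -2) - l = 9*(-20) - 1*0 = -180 + 0 = -180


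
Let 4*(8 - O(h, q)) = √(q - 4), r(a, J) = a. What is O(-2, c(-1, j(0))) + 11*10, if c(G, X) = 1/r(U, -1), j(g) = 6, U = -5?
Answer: 118 - I*√105/20 ≈ 118.0 - 0.51235*I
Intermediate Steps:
c(G, X) = -⅕ (c(G, X) = 1/(-5) = 1*(-⅕) = -⅕)
O(h, q) = 8 - √(-4 + q)/4 (O(h, q) = 8 - √(q - 4)/4 = 8 - √(-4 + q)/4)
O(-2, c(-1, j(0))) + 11*10 = (8 - √(-4 - ⅕)/4) + 11*10 = (8 - I*√105/20) + 110 = 118 - I*√105/20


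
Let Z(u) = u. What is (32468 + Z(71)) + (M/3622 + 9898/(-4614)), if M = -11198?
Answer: 135925314071/4177977 ≈ 32534.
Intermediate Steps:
(32468 + Z(71)) + (M/3622 + 9898/(-4614)) = (32468 + 71) + (-11198/3622 + 9898/(-4614)) = 32539 + (-11198*1/3622 + 9898*(-1/4614)) = 32539 + (-5599/1811 - 4949/2307) = 32539 - 21879532/4177977 = 135925314071/4177977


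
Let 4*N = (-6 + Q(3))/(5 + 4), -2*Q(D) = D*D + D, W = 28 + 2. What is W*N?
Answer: -10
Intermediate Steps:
W = 30
Q(D) = -D/2 - D²/2 (Q(D) = -(D*D + D)/2 = -(D² + D)/2 = -(D + D²)/2 = -D/2 - D²/2)
N = -⅓ (N = ((-6 - ½*3*(1 + 3))/(5 + 4))/4 = ((-6 - ½*3*4)/9)/4 = ((-6 - 6)*(⅑))/4 = (-12*⅑)/4 = (¼)*(-4/3) = -⅓ ≈ -0.33333)
W*N = 30*(-⅓) = -10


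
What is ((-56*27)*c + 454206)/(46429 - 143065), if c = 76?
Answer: -56549/16106 ≈ -3.5111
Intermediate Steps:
((-56*27)*c + 454206)/(46429 - 143065) = (-56*27*76 + 454206)/(46429 - 143065) = (-1512*76 + 454206)/(-96636) = (-114912 + 454206)*(-1/96636) = 339294*(-1/96636) = -56549/16106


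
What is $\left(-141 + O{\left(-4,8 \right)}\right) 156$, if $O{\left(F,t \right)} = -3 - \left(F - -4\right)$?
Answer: $-22464$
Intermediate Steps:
$O{\left(F,t \right)} = -7 - F$ ($O{\left(F,t \right)} = -3 - \left(F + 4\right) = -3 - \left(4 + F\right) = -7 - F$)
$\left(-141 + O{\left(-4,8 \right)}\right) 156 = \left(-141 - 3\right) 156 = \left(-144\right) 156 = -22464$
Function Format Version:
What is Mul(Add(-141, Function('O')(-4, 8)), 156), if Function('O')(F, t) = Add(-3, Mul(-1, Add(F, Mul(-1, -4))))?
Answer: -22464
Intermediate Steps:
Function('O')(F, t) = Add(-7, Mul(-1, F)) (Function('O')(F, t) = Add(-3, Mul(-1, Add(F, 4))) = Add(-3, Mul(-1, Add(4, F))) = Add(-3, Add(-4, Mul(-1, F))) = Add(-7, Mul(-1, F)))
Mul(Add(-141, Function('O')(-4, 8)), 156) = Mul(Add(-141, Add(-7, Mul(-1, -4))), 156) = Mul(Add(-141, Add(-7, 4)), 156) = Mul(Add(-141, -3), 156) = Mul(-144, 156) = -22464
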